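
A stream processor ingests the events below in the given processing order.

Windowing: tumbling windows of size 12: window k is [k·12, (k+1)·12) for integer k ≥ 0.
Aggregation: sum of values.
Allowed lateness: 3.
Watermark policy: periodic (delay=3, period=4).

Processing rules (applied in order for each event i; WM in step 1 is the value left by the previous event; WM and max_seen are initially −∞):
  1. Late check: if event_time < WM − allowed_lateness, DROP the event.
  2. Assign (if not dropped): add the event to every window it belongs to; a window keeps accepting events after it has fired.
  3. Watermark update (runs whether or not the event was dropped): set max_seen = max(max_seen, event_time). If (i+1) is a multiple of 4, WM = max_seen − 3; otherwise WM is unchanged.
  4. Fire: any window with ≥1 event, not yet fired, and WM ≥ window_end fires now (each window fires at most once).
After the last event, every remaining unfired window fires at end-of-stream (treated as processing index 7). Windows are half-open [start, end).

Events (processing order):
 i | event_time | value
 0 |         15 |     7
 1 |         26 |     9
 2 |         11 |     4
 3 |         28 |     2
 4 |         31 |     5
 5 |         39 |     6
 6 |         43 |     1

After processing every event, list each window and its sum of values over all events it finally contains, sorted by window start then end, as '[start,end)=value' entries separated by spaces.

[0,12)=4 [12,24)=7 [24,36)=16 [36,48)=7

i=0 t=15 v=7: → [12,24); WM=−∞
i=1 t=26 v=9: → [24,36); WM=−∞
i=2 t=11 v=4: → [0,12); WM=−∞
i=3 t=28 v=2: → [24,36); WM=25; [0,12) fires=4 [12,24) fires=7
i=4 t=31 v=5: → [24,36); WM=25
i=5 t=39 v=6: → [36,48); WM=25
i=6 t=43 v=1: → [36,48); WM=25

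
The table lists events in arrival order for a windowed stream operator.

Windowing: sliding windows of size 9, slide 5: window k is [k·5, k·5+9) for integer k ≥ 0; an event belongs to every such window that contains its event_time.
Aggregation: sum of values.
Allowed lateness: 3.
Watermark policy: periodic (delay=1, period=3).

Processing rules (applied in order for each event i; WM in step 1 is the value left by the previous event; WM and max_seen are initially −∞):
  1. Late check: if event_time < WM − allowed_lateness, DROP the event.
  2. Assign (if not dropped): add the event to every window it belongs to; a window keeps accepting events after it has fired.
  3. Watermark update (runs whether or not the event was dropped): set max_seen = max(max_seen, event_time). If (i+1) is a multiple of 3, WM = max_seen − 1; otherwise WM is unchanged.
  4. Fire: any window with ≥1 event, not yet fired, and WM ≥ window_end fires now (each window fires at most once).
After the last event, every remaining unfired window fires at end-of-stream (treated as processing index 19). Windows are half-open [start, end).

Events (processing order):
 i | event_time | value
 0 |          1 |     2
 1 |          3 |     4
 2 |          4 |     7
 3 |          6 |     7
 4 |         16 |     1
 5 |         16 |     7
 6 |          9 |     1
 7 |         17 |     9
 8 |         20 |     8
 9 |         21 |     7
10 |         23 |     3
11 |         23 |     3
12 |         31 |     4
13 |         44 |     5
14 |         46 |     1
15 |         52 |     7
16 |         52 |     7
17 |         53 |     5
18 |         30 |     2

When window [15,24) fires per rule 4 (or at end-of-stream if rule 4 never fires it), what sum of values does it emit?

38

i=0 t=1 v=2: → [0,9); WM=−∞
i=1 t=3 v=4: → [0,9); WM=−∞
i=2 t=4 v=7: → [0,9); WM=3
i=3 t=6 v=7: → [5,14),[0,9); WM=3
i=4 t=16 v=1: → [15,24),[10,19); WM=3
i=5 t=16 v=7: → [15,24),[10,19); WM=15; [0,9) fires=20 [5,14) fires=7
i=6 t=9 v=1: DROP (t<15-3); WM=15
i=7 t=17 v=9: → [15,24),[10,19); WM=15
i=8 t=20 v=8: → [20,29),[15,24); WM=19; [10,19) fires=17
i=9 t=21 v=7: → [20,29),[15,24); WM=19
i=10 t=23 v=3: → [20,29),[15,24); WM=19
i=11 t=23 v=3: → [20,29),[15,24); WM=22
i=12 t=31 v=4: → [30,39),[25,34); WM=22
i=13 t=44 v=5: → [40,49); WM=22
i=14 t=46 v=1: → [45,54),[40,49); WM=45; [15,24) fires=38 [20,29) fires=21 [25,34) fires=4 [30,39) fires=4
i=15 t=52 v=7: → [50,59),[45,54); WM=45
i=16 t=52 v=7: → [50,59),[45,54); WM=45
i=17 t=53 v=5: → [50,59),[45,54); WM=52; [40,49) fires=6
i=18 t=30 v=2: DROP (t<52-3); WM=52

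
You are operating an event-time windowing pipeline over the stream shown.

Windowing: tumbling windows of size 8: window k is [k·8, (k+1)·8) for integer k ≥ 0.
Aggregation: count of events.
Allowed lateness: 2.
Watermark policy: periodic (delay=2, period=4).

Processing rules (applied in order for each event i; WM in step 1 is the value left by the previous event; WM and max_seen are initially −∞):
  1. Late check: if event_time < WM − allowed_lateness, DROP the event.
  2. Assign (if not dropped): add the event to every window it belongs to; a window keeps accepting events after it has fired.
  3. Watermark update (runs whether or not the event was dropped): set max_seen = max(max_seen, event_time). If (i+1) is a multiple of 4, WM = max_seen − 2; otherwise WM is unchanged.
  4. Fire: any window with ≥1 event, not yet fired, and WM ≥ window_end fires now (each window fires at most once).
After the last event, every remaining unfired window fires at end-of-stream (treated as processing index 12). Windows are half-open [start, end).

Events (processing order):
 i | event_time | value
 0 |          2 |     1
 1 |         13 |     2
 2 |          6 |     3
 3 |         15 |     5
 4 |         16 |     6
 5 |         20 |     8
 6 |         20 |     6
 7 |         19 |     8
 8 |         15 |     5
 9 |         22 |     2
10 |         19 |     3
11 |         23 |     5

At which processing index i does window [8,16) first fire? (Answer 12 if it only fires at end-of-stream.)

7

i=0 t=2 v=1: → [0,8); WM=−∞
i=1 t=13 v=2: → [8,16); WM=−∞
i=2 t=6 v=3: → [0,8); WM=−∞
i=3 t=15 v=5: → [8,16); WM=13; [0,8) fires=2
i=4 t=16 v=6: → [16,24); WM=13
i=5 t=20 v=8: → [16,24); WM=13
i=6 t=20 v=6: → [16,24); WM=13
i=7 t=19 v=8: → [16,24); WM=18; [8,16) fires=2
i=8 t=15 v=5: DROP (t<18-2); WM=18
i=9 t=22 v=2: → [16,24); WM=18
i=10 t=19 v=3: → [16,24); WM=18
i=11 t=23 v=5: → [16,24); WM=21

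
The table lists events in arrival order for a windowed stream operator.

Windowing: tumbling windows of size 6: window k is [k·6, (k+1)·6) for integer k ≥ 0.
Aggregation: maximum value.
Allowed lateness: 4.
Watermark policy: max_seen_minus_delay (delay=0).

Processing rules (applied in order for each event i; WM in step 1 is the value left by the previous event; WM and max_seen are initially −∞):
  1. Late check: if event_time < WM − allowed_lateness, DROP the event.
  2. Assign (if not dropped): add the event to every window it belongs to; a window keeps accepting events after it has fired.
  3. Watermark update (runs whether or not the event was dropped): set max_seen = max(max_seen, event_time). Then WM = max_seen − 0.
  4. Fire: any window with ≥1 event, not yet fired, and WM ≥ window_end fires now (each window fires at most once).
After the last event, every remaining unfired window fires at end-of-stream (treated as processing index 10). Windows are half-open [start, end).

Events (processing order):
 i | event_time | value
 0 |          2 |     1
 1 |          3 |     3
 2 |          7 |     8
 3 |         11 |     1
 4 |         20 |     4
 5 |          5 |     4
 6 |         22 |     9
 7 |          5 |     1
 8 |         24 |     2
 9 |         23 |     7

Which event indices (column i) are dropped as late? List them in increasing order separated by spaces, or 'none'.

i=0 t=2 v=1: → [0,6); WM=2
i=1 t=3 v=3: → [0,6); WM=3
i=2 t=7 v=8: → [6,12); WM=7; [0,6) fires=3
i=3 t=11 v=1: → [6,12); WM=11
i=4 t=20 v=4: → [18,24); WM=20; [6,12) fires=8
i=5 t=5 v=4: DROP (t<20-4); WM=20
i=6 t=22 v=9: → [18,24); WM=22
i=7 t=5 v=1: DROP (t<22-4); WM=22
i=8 t=24 v=2: → [24,30); WM=24; [18,24) fires=9
i=9 t=23 v=7: → [18,24); WM=24

5 7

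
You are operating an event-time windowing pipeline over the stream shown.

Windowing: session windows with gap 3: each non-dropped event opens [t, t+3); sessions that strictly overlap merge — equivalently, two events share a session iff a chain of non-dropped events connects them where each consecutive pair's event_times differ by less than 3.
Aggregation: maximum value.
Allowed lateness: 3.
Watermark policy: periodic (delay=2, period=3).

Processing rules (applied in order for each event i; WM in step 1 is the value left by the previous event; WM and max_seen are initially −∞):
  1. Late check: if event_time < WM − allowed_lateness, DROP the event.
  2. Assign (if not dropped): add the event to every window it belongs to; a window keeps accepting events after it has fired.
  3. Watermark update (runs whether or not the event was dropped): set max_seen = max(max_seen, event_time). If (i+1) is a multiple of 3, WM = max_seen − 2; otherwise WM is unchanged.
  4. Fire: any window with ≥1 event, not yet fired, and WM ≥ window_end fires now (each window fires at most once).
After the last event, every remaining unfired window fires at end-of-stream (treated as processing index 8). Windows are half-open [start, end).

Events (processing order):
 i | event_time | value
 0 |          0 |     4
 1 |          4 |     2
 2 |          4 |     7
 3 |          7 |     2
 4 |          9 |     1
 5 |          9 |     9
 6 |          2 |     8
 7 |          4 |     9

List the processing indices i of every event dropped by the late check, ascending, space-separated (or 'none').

6

i=0 t=0 v=4: → [0,3); WM=−∞
i=1 t=4 v=2: → [4,7); WM=−∞
i=2 t=4 v=7: → [4,7); WM=2
i=3 t=7 v=2: → [7,10); WM=2
i=4 t=9 v=1: → [7,12); WM=2
i=5 t=9 v=9: → [7,12); WM=7
i=6 t=2 v=8: DROP (t<7-3); WM=7
i=7 t=4 v=9: → [4,7); WM=7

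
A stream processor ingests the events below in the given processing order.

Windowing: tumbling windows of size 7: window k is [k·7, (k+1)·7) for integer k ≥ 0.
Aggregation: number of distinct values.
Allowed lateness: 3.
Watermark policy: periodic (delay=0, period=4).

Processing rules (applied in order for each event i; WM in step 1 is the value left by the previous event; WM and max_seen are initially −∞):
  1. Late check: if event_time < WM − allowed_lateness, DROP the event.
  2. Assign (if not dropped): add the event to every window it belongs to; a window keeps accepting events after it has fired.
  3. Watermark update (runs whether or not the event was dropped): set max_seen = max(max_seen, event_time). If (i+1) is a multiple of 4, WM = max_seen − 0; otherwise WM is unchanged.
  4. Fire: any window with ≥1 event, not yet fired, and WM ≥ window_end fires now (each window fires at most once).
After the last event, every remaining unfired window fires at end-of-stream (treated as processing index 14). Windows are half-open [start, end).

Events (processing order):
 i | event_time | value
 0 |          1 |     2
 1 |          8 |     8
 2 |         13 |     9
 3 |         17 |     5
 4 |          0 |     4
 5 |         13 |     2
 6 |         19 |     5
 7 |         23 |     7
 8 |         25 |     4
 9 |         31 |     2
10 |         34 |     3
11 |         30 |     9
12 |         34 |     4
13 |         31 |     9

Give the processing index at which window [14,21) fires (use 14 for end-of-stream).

7

i=0 t=1 v=2: → [0,7); WM=−∞
i=1 t=8 v=8: → [7,14); WM=−∞
i=2 t=13 v=9: → [7,14); WM=−∞
i=3 t=17 v=5: → [14,21); WM=17; [0,7) fires=1 [7,14) fires=2
i=4 t=0 v=4: DROP (t<17-3); WM=17
i=5 t=13 v=2: DROP (t<17-3); WM=17
i=6 t=19 v=5: → [14,21); WM=17
i=7 t=23 v=7: → [21,28); WM=23; [14,21) fires=1
i=8 t=25 v=4: → [21,28); WM=23
i=9 t=31 v=2: → [28,35); WM=23
i=10 t=34 v=3: → [28,35); WM=23
i=11 t=30 v=9: → [28,35); WM=34; [21,28) fires=2
i=12 t=34 v=4: → [28,35); WM=34
i=13 t=31 v=9: → [28,35); WM=34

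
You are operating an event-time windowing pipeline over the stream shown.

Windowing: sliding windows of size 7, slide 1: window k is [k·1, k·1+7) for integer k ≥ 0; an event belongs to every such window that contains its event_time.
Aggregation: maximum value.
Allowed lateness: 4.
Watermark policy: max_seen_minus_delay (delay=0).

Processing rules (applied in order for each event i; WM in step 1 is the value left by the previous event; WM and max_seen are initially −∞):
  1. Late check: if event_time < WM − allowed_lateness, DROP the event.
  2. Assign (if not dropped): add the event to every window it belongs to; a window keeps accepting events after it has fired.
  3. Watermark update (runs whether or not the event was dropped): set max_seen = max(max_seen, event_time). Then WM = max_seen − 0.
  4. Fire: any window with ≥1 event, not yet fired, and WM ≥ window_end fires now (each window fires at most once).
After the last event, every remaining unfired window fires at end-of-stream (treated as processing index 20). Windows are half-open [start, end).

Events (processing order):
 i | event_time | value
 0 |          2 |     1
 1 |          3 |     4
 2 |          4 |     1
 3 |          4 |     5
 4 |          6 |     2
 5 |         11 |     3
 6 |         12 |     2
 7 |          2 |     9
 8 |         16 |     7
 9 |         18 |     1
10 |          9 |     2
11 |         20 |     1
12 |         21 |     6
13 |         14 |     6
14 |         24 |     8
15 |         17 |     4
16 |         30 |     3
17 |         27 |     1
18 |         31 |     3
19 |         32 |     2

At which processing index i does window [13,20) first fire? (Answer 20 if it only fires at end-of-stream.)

11

i=0 t=2 v=1: → [2,9),[1,8),[0,7); WM=2
i=1 t=3 v=4: → [3,10),[2,9),[1,8),[0,7); WM=3
i=2 t=4 v=1: → [4,11),[3,10),[2,9),[1,8),[0,7); WM=4
i=3 t=4 v=5: → [4,11),[3,10),[2,9),[1,8),[0,7); WM=4
i=4 t=6 v=2: → [6,13),[5,12),[4,11),[3,10),[2,9),[1,8),[0,7); WM=6
i=5 t=11 v=3: → [11,18),[10,17),[9,16),[8,15),[7,14),[6,13),[5,12); WM=11; [0,7) fires=5 [1,8) fires=5 [2,9) fires=5 [3,10) fires=5 [4,11) fires=5
i=6 t=12 v=2: → [12,19),[11,18),[10,17),[9,16),[8,15),[7,14),[6,13); WM=12; [5,12) fires=3
i=7 t=2 v=9: DROP (t<12-4); WM=12
i=8 t=16 v=7: → [16,23),[15,22),[14,21),[13,20),[12,19),[11,18),[10,17); WM=16; [6,13) fires=3 [7,14) fires=3 [8,15) fires=3 [9,16) fires=3
i=9 t=18 v=1: → [18,25),[17,24),[16,23),[15,22),[14,21),[13,20),[12,19); WM=18; [10,17) fires=7 [11,18) fires=7
i=10 t=9 v=2: DROP (t<18-4); WM=18
i=11 t=20 v=1: → [20,27),[19,26),[18,25),[17,24),[16,23),[15,22),[14,21); WM=20; [12,19) fires=7 [13,20) fires=7
i=12 t=21 v=6: → [21,28),[20,27),[19,26),[18,25),[17,24),[16,23),[15,22); WM=21; [14,21) fires=7
i=13 t=14 v=6: DROP (t<21-4); WM=21
i=14 t=24 v=8: → [24,31),[23,30),[22,29),[21,28),[20,27),[19,26),[18,25); WM=24; [15,22) fires=7 [16,23) fires=7 [17,24) fires=6
i=15 t=17 v=4: DROP (t<24-4); WM=24
i=16 t=30 v=3: → [30,37),[29,36),[28,35),[27,34),[26,33),[25,32),[24,31); WM=30; [18,25) fires=8 [19,26) fires=8 [20,27) fires=8 [21,28) fires=8 [22,29) fires=8 [23,30) fires=8
i=17 t=27 v=1: → [27,34),[26,33),[25,32),[24,31),[23,30),[22,29),[21,28); WM=30
i=18 t=31 v=3: → [31,38),[30,37),[29,36),[28,35),[27,34),[26,33),[25,32); WM=31; [24,31) fires=8
i=19 t=32 v=2: → [32,39),[31,38),[30,37),[29,36),[28,35),[27,34),[26,33); WM=32; [25,32) fires=3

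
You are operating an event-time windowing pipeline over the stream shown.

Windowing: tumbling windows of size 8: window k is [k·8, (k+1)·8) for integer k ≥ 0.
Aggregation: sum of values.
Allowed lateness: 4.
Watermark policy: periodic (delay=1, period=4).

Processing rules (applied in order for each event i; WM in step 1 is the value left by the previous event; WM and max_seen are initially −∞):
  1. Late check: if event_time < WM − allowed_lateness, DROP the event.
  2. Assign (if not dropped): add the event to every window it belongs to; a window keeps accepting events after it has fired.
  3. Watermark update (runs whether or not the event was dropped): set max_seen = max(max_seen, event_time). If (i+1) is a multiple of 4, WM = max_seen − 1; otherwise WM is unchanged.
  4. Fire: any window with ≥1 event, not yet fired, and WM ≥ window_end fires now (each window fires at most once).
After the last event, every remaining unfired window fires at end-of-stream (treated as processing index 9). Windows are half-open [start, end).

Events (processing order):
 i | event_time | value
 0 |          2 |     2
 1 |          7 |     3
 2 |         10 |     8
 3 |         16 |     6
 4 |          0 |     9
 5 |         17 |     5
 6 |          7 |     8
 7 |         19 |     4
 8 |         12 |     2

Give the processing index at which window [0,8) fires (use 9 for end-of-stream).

3

i=0 t=2 v=2: → [0,8); WM=−∞
i=1 t=7 v=3: → [0,8); WM=−∞
i=2 t=10 v=8: → [8,16); WM=−∞
i=3 t=16 v=6: → [16,24); WM=15; [0,8) fires=5
i=4 t=0 v=9: DROP (t<15-4); WM=15
i=5 t=17 v=5: → [16,24); WM=15
i=6 t=7 v=8: DROP (t<15-4); WM=15
i=7 t=19 v=4: → [16,24); WM=18; [8,16) fires=8
i=8 t=12 v=2: DROP (t<18-4); WM=18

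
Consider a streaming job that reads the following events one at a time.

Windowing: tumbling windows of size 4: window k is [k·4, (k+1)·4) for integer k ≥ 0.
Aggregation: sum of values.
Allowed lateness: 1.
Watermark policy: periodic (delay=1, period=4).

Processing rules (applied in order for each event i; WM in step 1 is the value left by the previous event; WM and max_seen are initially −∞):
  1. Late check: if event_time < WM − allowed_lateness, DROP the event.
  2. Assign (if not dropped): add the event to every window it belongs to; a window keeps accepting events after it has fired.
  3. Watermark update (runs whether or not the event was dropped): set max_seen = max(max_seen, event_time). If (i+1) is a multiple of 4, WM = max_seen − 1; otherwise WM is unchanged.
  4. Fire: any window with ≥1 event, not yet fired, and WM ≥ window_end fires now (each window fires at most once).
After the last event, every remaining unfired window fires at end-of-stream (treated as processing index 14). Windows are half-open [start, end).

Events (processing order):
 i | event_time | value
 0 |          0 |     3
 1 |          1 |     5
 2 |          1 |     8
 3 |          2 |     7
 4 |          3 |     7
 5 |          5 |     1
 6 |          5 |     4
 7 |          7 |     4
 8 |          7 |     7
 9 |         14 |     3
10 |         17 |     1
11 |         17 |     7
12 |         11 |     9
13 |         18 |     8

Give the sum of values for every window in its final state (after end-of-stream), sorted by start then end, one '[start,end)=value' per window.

i=0 t=0 v=3: → [0,4); WM=−∞
i=1 t=1 v=5: → [0,4); WM=−∞
i=2 t=1 v=8: → [0,4); WM=−∞
i=3 t=2 v=7: → [0,4); WM=1
i=4 t=3 v=7: → [0,4); WM=1
i=5 t=5 v=1: → [4,8); WM=1
i=6 t=5 v=4: → [4,8); WM=1
i=7 t=7 v=4: → [4,8); WM=6; [0,4) fires=30
i=8 t=7 v=7: → [4,8); WM=6
i=9 t=14 v=3: → [12,16); WM=6
i=10 t=17 v=1: → [16,20); WM=6
i=11 t=17 v=7: → [16,20); WM=16; [4,8) fires=16 [12,16) fires=3
i=12 t=11 v=9: DROP (t<16-1); WM=16
i=13 t=18 v=8: → [16,20); WM=16

[0,4)=30 [4,8)=16 [12,16)=3 [16,20)=16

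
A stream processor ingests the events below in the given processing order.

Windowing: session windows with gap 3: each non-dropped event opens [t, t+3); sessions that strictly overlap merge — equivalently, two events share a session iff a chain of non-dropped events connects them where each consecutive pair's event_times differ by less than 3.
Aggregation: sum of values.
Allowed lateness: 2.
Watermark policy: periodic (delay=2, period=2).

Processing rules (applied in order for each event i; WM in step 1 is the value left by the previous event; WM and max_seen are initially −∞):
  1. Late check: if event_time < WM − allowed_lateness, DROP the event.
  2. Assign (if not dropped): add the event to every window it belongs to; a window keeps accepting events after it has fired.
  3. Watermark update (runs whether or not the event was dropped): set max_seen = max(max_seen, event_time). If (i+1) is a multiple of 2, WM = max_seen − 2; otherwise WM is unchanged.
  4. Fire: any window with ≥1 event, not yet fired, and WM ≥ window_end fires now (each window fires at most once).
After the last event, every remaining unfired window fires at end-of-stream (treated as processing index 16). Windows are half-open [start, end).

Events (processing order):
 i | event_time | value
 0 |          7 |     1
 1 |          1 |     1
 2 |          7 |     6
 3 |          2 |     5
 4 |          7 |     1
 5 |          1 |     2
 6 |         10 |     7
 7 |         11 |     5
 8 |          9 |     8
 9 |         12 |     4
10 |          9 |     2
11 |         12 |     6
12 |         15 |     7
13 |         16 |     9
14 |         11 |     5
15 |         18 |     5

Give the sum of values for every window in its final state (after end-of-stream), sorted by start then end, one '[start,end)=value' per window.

i=0 t=7 v=1: → [7,10); WM=−∞
i=1 t=1 v=1: → [1,4); WM=5
i=2 t=7 v=6: → [7,10); WM=5
i=3 t=2 v=5: DROP (t<5-2); WM=5
i=4 t=7 v=1: → [7,10); WM=5
i=5 t=1 v=2: DROP (t<5-2); WM=5
i=6 t=10 v=7: → [10,13); WM=5
i=7 t=11 v=5: → [10,14); WM=9
i=8 t=9 v=8: → [7,14); WM=9
i=9 t=12 v=4: → [7,15); WM=10
i=10 t=9 v=2: → [7,15); WM=10
i=11 t=12 v=6: → [7,15); WM=10
i=12 t=15 v=7: → [15,18); WM=10
i=13 t=16 v=9: → [15,19); WM=14
i=14 t=11 v=5: DROP (t<14-2); WM=14
i=15 t=18 v=5: → [15,21); WM=16

[1,4)=1 [7,15)=40 [15,21)=21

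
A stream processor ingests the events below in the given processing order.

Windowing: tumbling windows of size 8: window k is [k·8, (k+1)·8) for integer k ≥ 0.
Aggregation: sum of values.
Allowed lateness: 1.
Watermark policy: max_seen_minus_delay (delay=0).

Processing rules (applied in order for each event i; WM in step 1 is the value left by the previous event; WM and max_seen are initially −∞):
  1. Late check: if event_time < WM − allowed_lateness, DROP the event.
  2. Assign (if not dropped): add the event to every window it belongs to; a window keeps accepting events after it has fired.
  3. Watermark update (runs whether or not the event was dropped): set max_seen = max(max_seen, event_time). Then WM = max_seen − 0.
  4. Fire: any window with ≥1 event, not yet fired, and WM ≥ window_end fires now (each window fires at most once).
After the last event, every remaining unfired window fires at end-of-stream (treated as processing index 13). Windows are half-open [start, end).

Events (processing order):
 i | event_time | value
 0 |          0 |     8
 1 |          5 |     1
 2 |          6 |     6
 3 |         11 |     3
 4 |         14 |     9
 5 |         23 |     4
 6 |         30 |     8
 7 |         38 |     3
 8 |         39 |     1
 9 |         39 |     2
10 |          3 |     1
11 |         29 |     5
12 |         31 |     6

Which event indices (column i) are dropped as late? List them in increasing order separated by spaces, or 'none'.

10 11 12

i=0 t=0 v=8: → [0,8); WM=0
i=1 t=5 v=1: → [0,8); WM=5
i=2 t=6 v=6: → [0,8); WM=6
i=3 t=11 v=3: → [8,16); WM=11; [0,8) fires=15
i=4 t=14 v=9: → [8,16); WM=14
i=5 t=23 v=4: → [16,24); WM=23; [8,16) fires=12
i=6 t=30 v=8: → [24,32); WM=30; [16,24) fires=4
i=7 t=38 v=3: → [32,40); WM=38; [24,32) fires=8
i=8 t=39 v=1: → [32,40); WM=39
i=9 t=39 v=2: → [32,40); WM=39
i=10 t=3 v=1: DROP (t<39-1); WM=39
i=11 t=29 v=5: DROP (t<39-1); WM=39
i=12 t=31 v=6: DROP (t<39-1); WM=39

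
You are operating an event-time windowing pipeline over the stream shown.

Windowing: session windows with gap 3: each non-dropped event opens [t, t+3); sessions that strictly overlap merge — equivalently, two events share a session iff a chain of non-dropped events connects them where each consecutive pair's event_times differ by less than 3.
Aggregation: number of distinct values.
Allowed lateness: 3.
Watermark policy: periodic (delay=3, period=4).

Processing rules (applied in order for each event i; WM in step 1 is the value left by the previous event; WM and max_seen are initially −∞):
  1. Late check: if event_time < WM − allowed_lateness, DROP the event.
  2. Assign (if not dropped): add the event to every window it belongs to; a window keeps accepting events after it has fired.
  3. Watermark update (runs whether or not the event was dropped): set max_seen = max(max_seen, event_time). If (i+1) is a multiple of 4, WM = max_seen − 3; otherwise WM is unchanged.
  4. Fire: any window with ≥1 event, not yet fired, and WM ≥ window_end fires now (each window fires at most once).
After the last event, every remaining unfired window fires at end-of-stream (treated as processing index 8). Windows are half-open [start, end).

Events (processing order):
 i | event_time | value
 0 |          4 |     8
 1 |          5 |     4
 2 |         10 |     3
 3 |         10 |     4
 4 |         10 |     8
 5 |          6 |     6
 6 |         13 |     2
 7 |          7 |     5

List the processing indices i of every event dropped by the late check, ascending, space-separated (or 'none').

i=0 t=4 v=8: → [4,7); WM=−∞
i=1 t=5 v=4: → [4,8); WM=−∞
i=2 t=10 v=3: → [10,13); WM=−∞
i=3 t=10 v=4: → [10,13); WM=7
i=4 t=10 v=8: → [10,13); WM=7
i=5 t=6 v=6: → [4,9); WM=7
i=6 t=13 v=2: → [13,16); WM=7
i=7 t=7 v=5: → [4,10); WM=10

none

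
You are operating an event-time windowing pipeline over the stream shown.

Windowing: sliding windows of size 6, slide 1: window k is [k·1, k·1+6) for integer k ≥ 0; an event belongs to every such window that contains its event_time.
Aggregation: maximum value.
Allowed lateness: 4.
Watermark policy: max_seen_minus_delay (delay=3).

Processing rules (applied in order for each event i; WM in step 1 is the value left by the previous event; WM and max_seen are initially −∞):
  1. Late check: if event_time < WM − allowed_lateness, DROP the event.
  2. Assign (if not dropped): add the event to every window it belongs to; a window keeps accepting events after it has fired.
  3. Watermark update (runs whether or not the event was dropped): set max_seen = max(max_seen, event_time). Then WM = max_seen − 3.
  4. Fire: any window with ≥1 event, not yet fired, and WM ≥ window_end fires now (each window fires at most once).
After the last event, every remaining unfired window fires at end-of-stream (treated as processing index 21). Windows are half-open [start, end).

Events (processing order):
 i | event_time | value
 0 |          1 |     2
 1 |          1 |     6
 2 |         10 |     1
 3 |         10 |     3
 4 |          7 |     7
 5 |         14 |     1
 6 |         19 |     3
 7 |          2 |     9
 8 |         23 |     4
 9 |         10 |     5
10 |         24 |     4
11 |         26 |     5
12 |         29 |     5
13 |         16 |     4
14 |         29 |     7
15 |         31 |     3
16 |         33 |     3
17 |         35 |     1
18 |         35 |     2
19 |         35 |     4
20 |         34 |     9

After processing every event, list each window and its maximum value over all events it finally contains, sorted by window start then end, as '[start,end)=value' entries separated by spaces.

[0,6)=6 [1,7)=6 [2,8)=7 [3,9)=7 [4,10)=7 [5,11)=7 [6,12)=7 [7,13)=7 [8,14)=3 [9,15)=3 [10,16)=3 [11,17)=1 [12,18)=1 [13,19)=1 [14,20)=3 [15,21)=3 [16,22)=3 [17,23)=3 [18,24)=4 [19,25)=4 [20,26)=4 [21,27)=5 [22,28)=5 [23,29)=5 [24,30)=7 [25,31)=7 [26,32)=7 [27,33)=7 [28,34)=7 [29,35)=9 [30,36)=9 [31,37)=9 [32,38)=9 [33,39)=9 [34,40)=9 [35,41)=4

i=0 t=1 v=2: → [1,7),[0,6); WM=-2
i=1 t=1 v=6: → [1,7),[0,6); WM=-2
i=2 t=10 v=1: → [10,16),[9,15),[8,14),[7,13),[6,12),[5,11); WM=7; [0,6) fires=6 [1,7) fires=6
i=3 t=10 v=3: → [10,16),[9,15),[8,14),[7,13),[6,12),[5,11); WM=7
i=4 t=7 v=7: → [7,13),[6,12),[5,11),[4,10),[3,9),[2,8); WM=7
i=5 t=14 v=1: → [14,20),[13,19),[12,18),[11,17),[10,16),[9,15); WM=11; [2,8) fires=7 [3,9) fires=7 [4,10) fires=7 [5,11) fires=7
i=6 t=19 v=3: → [19,25),[18,24),[17,23),[16,22),[15,21),[14,20); WM=16; [6,12) fires=7 [7,13) fires=7 [8,14) fires=3 [9,15) fires=3 [10,16) fires=3
i=7 t=2 v=9: DROP (t<16-4); WM=16
i=8 t=23 v=4: → [23,29),[22,28),[21,27),[20,26),[19,25),[18,24); WM=20; [11,17) fires=1 [12,18) fires=1 [13,19) fires=1 [14,20) fires=3
i=9 t=10 v=5: DROP (t<20-4); WM=20
i=10 t=24 v=4: → [24,30),[23,29),[22,28),[21,27),[20,26),[19,25); WM=21; [15,21) fires=3
i=11 t=26 v=5: → [26,32),[25,31),[24,30),[23,29),[22,28),[21,27); WM=23; [16,22) fires=3 [17,23) fires=3
i=12 t=29 v=5: → [29,35),[28,34),[27,33),[26,32),[25,31),[24,30); WM=26; [18,24) fires=4 [19,25) fires=4 [20,26) fires=4
i=13 t=16 v=4: DROP (t<26-4); WM=26
i=14 t=29 v=7: → [29,35),[28,34),[27,33),[26,32),[25,31),[24,30); WM=26
i=15 t=31 v=3: → [31,37),[30,36),[29,35),[28,34),[27,33),[26,32); WM=28; [21,27) fires=5 [22,28) fires=5
i=16 t=33 v=3: → [33,39),[32,38),[31,37),[30,36),[29,35),[28,34); WM=30; [23,29) fires=5 [24,30) fires=7
i=17 t=35 v=1: → [35,41),[34,40),[33,39),[32,38),[31,37),[30,36); WM=32; [25,31) fires=7 [26,32) fires=7
i=18 t=35 v=2: → [35,41),[34,40),[33,39),[32,38),[31,37),[30,36); WM=32
i=19 t=35 v=4: → [35,41),[34,40),[33,39),[32,38),[31,37),[30,36); WM=32
i=20 t=34 v=9: → [34,40),[33,39),[32,38),[31,37),[30,36),[29,35); WM=32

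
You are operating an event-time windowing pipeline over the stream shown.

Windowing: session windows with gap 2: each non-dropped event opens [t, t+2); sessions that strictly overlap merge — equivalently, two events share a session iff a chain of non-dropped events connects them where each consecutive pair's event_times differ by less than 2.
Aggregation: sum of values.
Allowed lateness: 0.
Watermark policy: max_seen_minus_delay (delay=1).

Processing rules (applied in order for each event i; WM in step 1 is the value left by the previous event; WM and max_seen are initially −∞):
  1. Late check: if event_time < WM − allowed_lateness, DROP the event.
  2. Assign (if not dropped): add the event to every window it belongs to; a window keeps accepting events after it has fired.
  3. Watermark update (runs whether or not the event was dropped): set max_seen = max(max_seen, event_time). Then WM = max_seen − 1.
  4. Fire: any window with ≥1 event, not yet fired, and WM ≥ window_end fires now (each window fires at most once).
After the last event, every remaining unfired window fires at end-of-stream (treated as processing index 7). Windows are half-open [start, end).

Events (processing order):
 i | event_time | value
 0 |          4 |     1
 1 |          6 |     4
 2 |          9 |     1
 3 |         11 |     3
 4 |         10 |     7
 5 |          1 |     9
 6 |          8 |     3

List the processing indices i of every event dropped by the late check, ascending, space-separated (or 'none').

i=0 t=4 v=1: → [4,6); WM=3
i=1 t=6 v=4: → [6,8); WM=5
i=2 t=9 v=1: → [9,11); WM=8
i=3 t=11 v=3: → [11,13); WM=10
i=4 t=10 v=7: → [9,13); WM=10
i=5 t=1 v=9: DROP (t<10-0); WM=10
i=6 t=8 v=3: DROP (t<10-0); WM=10

5 6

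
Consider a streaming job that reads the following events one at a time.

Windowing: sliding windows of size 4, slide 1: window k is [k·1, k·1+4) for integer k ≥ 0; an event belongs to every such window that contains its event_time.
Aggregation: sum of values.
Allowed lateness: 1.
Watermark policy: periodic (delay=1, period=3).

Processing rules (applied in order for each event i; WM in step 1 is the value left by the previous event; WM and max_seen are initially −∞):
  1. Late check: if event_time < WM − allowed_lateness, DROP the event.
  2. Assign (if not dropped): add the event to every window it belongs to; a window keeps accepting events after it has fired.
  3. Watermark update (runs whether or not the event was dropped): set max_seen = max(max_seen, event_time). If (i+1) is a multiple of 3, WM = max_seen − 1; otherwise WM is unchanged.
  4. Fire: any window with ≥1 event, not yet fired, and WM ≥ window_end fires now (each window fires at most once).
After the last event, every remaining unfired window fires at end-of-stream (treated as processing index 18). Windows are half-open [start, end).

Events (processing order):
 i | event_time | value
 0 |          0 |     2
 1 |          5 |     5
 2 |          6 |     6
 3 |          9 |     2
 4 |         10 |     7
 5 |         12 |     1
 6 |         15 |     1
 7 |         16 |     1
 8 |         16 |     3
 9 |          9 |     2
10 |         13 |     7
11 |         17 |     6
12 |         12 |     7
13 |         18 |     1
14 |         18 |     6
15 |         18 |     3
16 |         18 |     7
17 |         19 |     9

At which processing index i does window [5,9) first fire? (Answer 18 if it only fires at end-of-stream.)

i=0 t=0 v=2: → [0,4); WM=−∞
i=1 t=5 v=5: → [5,9),[4,8),[3,7),[2,6); WM=−∞
i=2 t=6 v=6: → [6,10),[5,9),[4,8),[3,7); WM=5; [0,4) fires=2
i=3 t=9 v=2: → [9,13),[8,12),[7,11),[6,10); WM=5
i=4 t=10 v=7: → [10,14),[9,13),[8,12),[7,11); WM=5
i=5 t=12 v=1: → [12,16),[11,15),[10,14),[9,13); WM=11; [2,6) fires=5 [3,7) fires=11 [4,8) fires=11 [5,9) fires=11 [6,10) fires=8 [7,11) fires=9
i=6 t=15 v=1: → [15,19),[14,18),[13,17),[12,16); WM=11
i=7 t=16 v=1: → [16,20),[15,19),[14,18),[13,17); WM=11
i=8 t=16 v=3: → [16,20),[15,19),[14,18),[13,17); WM=15; [8,12) fires=9 [9,13) fires=10 [10,14) fires=8 [11,15) fires=1
i=9 t=9 v=2: DROP (t<15-1); WM=15
i=10 t=13 v=7: DROP (t<15-1); WM=15
i=11 t=17 v=6: → [17,21),[16,20),[15,19),[14,18); WM=16; [12,16) fires=2
i=12 t=12 v=7: DROP (t<16-1); WM=16
i=13 t=18 v=1: → [18,22),[17,21),[16,20),[15,19); WM=16
i=14 t=18 v=6: → [18,22),[17,21),[16,20),[15,19); WM=17; [13,17) fires=5
i=15 t=18 v=3: → [18,22),[17,21),[16,20),[15,19); WM=17
i=16 t=18 v=7: → [18,22),[17,21),[16,20),[15,19); WM=17
i=17 t=19 v=9: → [19,23),[18,22),[17,21),[16,20); WM=18; [14,18) fires=11

5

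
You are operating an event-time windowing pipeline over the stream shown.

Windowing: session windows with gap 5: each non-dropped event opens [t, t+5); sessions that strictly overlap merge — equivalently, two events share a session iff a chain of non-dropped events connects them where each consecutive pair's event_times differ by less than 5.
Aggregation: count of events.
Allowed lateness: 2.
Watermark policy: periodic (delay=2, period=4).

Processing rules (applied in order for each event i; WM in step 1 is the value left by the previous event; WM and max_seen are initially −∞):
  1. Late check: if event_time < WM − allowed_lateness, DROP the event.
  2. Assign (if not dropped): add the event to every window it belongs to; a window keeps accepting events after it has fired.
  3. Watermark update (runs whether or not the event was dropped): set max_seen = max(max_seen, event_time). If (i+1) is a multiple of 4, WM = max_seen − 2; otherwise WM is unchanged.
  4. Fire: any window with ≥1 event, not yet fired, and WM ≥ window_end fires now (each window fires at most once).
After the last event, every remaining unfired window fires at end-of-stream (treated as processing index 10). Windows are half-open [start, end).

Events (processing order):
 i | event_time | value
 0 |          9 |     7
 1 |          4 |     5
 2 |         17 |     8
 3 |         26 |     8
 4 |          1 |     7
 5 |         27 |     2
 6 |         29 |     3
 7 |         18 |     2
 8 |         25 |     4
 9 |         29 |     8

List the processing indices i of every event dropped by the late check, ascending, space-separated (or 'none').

i=0 t=9 v=7: → [9,14); WM=−∞
i=1 t=4 v=5: → [4,9); WM=−∞
i=2 t=17 v=8: → [17,22); WM=−∞
i=3 t=26 v=8: → [26,31); WM=24
i=4 t=1 v=7: DROP (t<24-2); WM=24
i=5 t=27 v=2: → [26,32); WM=24
i=6 t=29 v=3: → [26,34); WM=24
i=7 t=18 v=2: DROP (t<24-2); WM=27
i=8 t=25 v=4: → [25,34); WM=27
i=9 t=29 v=8: → [25,34); WM=27

4 7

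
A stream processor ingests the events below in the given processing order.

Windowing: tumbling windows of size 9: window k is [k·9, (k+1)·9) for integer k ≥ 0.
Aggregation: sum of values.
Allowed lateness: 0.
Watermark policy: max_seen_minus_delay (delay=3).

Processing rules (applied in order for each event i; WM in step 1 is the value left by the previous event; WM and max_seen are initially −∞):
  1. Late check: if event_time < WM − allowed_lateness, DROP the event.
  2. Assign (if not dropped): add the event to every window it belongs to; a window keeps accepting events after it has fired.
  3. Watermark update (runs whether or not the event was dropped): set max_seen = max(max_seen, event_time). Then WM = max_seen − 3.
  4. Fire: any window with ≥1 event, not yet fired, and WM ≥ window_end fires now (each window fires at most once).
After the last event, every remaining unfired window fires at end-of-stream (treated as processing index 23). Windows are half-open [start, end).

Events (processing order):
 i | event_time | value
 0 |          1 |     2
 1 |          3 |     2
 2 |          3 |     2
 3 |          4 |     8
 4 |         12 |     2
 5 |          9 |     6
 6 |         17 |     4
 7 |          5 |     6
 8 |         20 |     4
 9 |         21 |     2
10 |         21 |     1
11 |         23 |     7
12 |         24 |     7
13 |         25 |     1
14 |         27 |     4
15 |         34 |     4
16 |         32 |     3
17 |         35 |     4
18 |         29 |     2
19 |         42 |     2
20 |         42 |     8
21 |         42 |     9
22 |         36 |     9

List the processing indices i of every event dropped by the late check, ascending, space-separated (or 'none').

i=0 t=1 v=2: → [0,9); WM=-2
i=1 t=3 v=2: → [0,9); WM=0
i=2 t=3 v=2: → [0,9); WM=0
i=3 t=4 v=8: → [0,9); WM=1
i=4 t=12 v=2: → [9,18); WM=9; [0,9) fires=14
i=5 t=9 v=6: → [9,18); WM=9
i=6 t=17 v=4: → [9,18); WM=14
i=7 t=5 v=6: DROP (t<14-0); WM=14
i=8 t=20 v=4: → [18,27); WM=17
i=9 t=21 v=2: → [18,27); WM=18; [9,18) fires=12
i=10 t=21 v=1: → [18,27); WM=18
i=11 t=23 v=7: → [18,27); WM=20
i=12 t=24 v=7: → [18,27); WM=21
i=13 t=25 v=1: → [18,27); WM=22
i=14 t=27 v=4: → [27,36); WM=24
i=15 t=34 v=4: → [27,36); WM=31; [18,27) fires=22
i=16 t=32 v=3: → [27,36); WM=31
i=17 t=35 v=4: → [27,36); WM=32
i=18 t=29 v=2: DROP (t<32-0); WM=32
i=19 t=42 v=2: → [36,45); WM=39; [27,36) fires=15
i=20 t=42 v=8: → [36,45); WM=39
i=21 t=42 v=9: → [36,45); WM=39
i=22 t=36 v=9: DROP (t<39-0); WM=39

7 18 22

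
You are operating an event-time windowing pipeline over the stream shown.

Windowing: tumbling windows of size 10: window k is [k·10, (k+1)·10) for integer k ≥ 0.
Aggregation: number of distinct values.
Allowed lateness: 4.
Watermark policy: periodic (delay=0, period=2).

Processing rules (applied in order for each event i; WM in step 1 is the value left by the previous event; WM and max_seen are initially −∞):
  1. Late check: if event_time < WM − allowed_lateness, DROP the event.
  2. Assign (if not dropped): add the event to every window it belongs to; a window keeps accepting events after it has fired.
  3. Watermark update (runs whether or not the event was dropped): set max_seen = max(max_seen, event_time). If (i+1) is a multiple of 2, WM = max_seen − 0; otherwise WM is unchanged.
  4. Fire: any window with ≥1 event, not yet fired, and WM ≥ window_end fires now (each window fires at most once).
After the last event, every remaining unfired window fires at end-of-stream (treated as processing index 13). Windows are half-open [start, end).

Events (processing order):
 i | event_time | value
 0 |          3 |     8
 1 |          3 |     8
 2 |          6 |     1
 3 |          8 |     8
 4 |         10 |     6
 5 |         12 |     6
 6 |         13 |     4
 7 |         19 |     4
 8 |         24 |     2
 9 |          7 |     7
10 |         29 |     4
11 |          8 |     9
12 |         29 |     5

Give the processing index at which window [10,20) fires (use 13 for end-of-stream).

i=0 t=3 v=8: → [0,10); WM=−∞
i=1 t=3 v=8: → [0,10); WM=3
i=2 t=6 v=1: → [0,10); WM=3
i=3 t=8 v=8: → [0,10); WM=8
i=4 t=10 v=6: → [10,20); WM=8
i=5 t=12 v=6: → [10,20); WM=12; [0,10) fires=2
i=6 t=13 v=4: → [10,20); WM=12
i=7 t=19 v=4: → [10,20); WM=19
i=8 t=24 v=2: → [20,30); WM=19
i=9 t=7 v=7: DROP (t<19-4); WM=24; [10,20) fires=2
i=10 t=29 v=4: → [20,30); WM=24
i=11 t=8 v=9: DROP (t<24-4); WM=29
i=12 t=29 v=5: → [20,30); WM=29

9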